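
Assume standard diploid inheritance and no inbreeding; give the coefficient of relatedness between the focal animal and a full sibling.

0.5

Each parent–offspring link contributes a factor of 1/2, and independent paths through distinct common ancestors add.
Full sibs share both parents — two paths of length 2: r = 2·(1/2)^2 = 1/2.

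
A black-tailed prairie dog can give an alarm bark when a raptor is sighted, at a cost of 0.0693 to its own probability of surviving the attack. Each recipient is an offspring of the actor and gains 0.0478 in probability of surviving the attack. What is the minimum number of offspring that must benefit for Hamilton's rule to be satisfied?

3

r to an offspring = 1/2 (one parent–offspring link: r = (1/2)^1 = 1/2).
Hamilton's rule: n·r·B > C  ⇒  n > C/(r·B) = 0.0693/(0.5·0.0478) = 2.9.
The smallest integer exceeding 2.9 is 3.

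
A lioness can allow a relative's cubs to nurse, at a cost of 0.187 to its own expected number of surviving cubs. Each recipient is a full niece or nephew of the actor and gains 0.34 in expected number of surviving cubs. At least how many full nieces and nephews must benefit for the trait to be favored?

r to a full niece or nephew = 0.25 (full aunt/uncle↔niece/nephew: two paths of length 3 through the shared grandparent pair: r = 2·(1/2)^3 = 1/4).
Hamilton's rule: n·r·B > C  ⇒  n > C/(r·B) = 0.187/(0.25·0.34) = 2.2.
The smallest integer exceeding 2.2 is 3.

3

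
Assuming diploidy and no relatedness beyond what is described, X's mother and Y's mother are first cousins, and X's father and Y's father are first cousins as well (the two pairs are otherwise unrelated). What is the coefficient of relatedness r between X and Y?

0.0625

Independent pedigree routes through distinct common ancestors add.
X and Y are related in two ways: second cousins through their mothers (r = 1/32) and second cousins through their fathers (r = 1/32).
r = 1/32 + 1/32 = 0.0625.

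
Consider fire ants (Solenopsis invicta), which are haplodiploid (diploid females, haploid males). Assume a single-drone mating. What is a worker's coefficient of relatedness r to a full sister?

0.75

Haplodiploid full sisters inherit their father's entire haploid genome identically (contributing 1/2) and on average half of their mother's contribution (1/2 · 1/2 = 1/4); r = 1/2 + 1/4 = 3/4.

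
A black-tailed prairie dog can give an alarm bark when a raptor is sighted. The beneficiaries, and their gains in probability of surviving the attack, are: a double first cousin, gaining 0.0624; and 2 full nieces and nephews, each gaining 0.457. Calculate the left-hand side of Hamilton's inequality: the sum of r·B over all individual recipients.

0.2441

r to a double first cousin = 1/4 (double first cousins share both grandparent pairs — four paths of length 4: r = 4·(1/2)^4 = 1/4).
r to a full niece or nephew = 0.25 (full aunt/uncle↔niece/nephew: two paths of length 3 through the shared grandparent pair: r = 2·(1/2)^3 = 1/4).
Summing one r·B term per recipient: 1·0.25·0.0624 + 2·0.25·0.457 = 0.2441.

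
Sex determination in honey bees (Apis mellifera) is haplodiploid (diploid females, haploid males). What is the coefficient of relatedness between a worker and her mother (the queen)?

0.5

One meiotic link between diploid queen and diploid daughter: r = 1/2.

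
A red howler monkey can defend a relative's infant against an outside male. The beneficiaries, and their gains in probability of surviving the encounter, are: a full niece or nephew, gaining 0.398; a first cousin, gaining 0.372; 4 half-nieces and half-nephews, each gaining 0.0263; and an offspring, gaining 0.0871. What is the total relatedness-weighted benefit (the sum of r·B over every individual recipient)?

0.2027

r to a full niece or nephew = 0.25 (full aunt/uncle↔niece/nephew: two paths of length 3 through the shared grandparent pair: r = 2·(1/2)^3 = 1/4).
r to a first cousin = 0.125 (first cousins share one grandparent pair — two paths of length 4: r = 2·(1/2)^4 = 1/8).
r to a half-niece or half-nephew = 0.125 (half-aunt/uncle↔niece/nephew: one path of length 3: r = (1/2)^3 = 1/8).
r to an offspring = 1/2 (one parent–offspring link: r = (1/2)^1 = 1/2).
Summing one r·B term per recipient: 1·0.25·0.398 + 1·0.125·0.372 + 4·0.125·0.0263 + 1·0.5·0.0871 = 0.2027.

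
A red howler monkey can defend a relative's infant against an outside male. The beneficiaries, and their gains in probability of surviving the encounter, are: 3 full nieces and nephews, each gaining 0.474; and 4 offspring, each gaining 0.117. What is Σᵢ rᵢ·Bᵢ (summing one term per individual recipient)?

0.5895

r to a full niece or nephew = 0.25 (full aunt/uncle↔niece/nephew: two paths of length 3 through the shared grandparent pair: r = 2·(1/2)^3 = 1/4).
r to an offspring = 1/2 (one parent–offspring link: r = (1/2)^1 = 1/2).
Summing one r·B term per recipient: 3·0.25·0.474 + 4·0.5·0.117 = 0.5895.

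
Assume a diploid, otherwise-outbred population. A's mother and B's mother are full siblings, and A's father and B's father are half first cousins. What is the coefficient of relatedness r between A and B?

Independent pedigree routes through distinct common ancestors add.
A and B are related in two ways: first cousins through their mothers (r = 1/8) and half second cousins through their fathers (r = 1/64).
r = 1/8 + 1/64 = 9/64 = 0.140625.

0.140625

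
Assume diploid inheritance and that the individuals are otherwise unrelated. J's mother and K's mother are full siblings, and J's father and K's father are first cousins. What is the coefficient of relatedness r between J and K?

Wright's path rule: contributions from independent ancestry routes add.
J and K are related in two ways: first cousins through their mothers (r = 1/8) and second cousins through their fathers (r = 1/32).
r = 1/8 + 1/32 = 5/32 = 0.15625.

0.15625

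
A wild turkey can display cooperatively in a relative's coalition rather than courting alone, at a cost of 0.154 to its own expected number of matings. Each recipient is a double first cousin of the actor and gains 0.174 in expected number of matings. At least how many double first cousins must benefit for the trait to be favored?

r to a double first cousin = 0.25 (double first cousins share both grandparent pairs — four paths of length 4: r = 4·(1/2)^4 = 1/4).
Hamilton's rule: n·r·B > C  ⇒  n > C/(r·B) = 0.154/(0.25·0.174) = 3.54.
The smallest integer exceeding 3.54 is 4.

4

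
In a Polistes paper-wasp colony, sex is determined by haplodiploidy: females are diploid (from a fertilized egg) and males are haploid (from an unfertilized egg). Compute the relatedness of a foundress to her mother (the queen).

0.5

One meiotic link between diploid queen and diploid daughter: r = 1/2.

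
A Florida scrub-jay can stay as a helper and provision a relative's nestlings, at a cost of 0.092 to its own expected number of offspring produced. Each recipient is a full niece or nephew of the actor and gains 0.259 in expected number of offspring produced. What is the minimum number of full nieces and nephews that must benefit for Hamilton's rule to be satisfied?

r to a full niece or nephew = 1/4 (full aunt/uncle↔niece/nephew: two paths of length 3 through the shared grandparent pair: r = 2·(1/2)^3 = 1/4).
Hamilton's rule: n·r·B > C  ⇒  n > C/(r·B) = 0.092/(0.25·0.259) = 1.421.
The smallest integer exceeding 1.421 is 2.

2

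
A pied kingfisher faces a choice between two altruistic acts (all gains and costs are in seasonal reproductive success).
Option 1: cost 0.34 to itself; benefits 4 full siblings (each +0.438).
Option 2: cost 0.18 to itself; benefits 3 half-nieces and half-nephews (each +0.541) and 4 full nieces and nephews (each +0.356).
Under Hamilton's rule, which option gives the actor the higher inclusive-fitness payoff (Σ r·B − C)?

Option 1: r to a full sibling = 0.5.
Option 1: Σ r·B − C = (4·0.5·0.438) − 0.34 = 0.536.
Option 2: r to a half-niece or half-nephew = 0.125.
Option 2: r to a full niece or nephew = 0.25.
Option 2: Σ r·B − C = (3·0.125·0.541 + 4·0.25·0.356) − 0.18 = 0.378875.
Option 1 has the higher net inclusive-fitness payoff.

Option 1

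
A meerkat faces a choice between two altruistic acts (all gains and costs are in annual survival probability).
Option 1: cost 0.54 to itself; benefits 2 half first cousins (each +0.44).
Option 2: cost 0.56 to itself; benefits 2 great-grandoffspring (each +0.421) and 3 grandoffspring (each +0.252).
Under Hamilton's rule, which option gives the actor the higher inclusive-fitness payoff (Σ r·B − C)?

Option 2

Option 1: r to a half first cousin = 0.0625.
Option 1: Σ r·B − C = (2·0.0625·0.44) − 0.54 = -0.485.
Option 2: r to a great-grandoffspring = 0.125.
Option 2: r to a grandoffspring = 0.25.
Option 2: Σ r·B − C = (2·0.125·0.421 + 3·0.25·0.252) − 0.56 = -0.26575.
Option 2 has the higher net inclusive-fitness payoff.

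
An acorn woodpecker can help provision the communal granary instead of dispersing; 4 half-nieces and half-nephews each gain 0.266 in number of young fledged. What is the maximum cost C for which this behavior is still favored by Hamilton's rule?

0.133

r to a half-niece or half-nephew = 1/8 (half-aunt/uncle↔niece/nephew: one path of length 3: r = (1/2)^3 = 1/8).
Hamilton's rule: n·r·B > C, so the trait is favored while C < n·r·B = 4·0.125·0.266 = 0.133.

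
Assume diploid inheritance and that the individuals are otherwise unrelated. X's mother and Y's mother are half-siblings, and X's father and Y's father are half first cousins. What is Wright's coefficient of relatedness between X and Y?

0.078125

With two independent routes of shared ancestry, r is the sum of the two contributions.
X and Y are related in two ways: half first cousins through their mothers (r = 1/16) and half second cousins through their fathers (r = 1/64).
r = 1/16 + 1/64 = 0.078125.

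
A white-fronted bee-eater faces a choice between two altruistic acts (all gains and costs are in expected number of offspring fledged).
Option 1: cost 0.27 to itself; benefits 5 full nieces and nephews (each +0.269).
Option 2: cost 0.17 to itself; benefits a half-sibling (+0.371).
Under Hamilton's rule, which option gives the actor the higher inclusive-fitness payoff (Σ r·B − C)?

Option 1: r to a full niece or nephew = 0.25.
Option 1: Σ r·B − C = (5·0.25·0.269) − 0.27 = 0.06625.
Option 2: r to a half-sibling = 0.25.
Option 2: Σ r·B − C = (1·0.25·0.371) − 0.17 = -0.07725.
Option 1 has the higher net inclusive-fitness payoff.

Option 1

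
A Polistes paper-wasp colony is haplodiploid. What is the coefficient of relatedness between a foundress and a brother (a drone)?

Her haploid brother carries none of their father's genes and a random half of their mother's genome; that half matches the maternal half of her own genome with probability 1/2: r = 1/2 · 1/2 = 1/4.

0.25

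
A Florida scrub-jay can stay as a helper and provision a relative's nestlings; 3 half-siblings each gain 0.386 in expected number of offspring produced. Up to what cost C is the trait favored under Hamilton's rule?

0.2895

r to a half-sibling = 1/4 (half-sibs share one parent — one path of length 2: r = (1/2)^2 = 1/4).
Hamilton's rule: n·r·B > C, so the trait is favored while C < n·r·B = 3·0.25·0.386 = 0.2895.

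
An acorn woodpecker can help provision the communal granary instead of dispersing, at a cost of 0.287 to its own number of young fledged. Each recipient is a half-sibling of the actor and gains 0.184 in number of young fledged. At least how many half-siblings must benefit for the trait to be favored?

7

r to a half-sibling = 1/4 (half-sibs share one parent — one path of length 2: r = (1/2)^2 = 1/4).
Hamilton's rule: n·r·B > C  ⇒  n > C/(r·B) = 0.287/(0.25·0.184) = 6.239.
The smallest integer exceeding 6.239 is 7.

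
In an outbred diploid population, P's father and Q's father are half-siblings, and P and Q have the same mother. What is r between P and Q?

0.3125

Wright's path rule: contributions from independent ancestry routes add.
P and Q are related in two ways: half first cousins through their fathers (r = 1/16) and half-sibs through their shared mother (r = 1/4).
r = 1/16 + 1/4 = 0.3125.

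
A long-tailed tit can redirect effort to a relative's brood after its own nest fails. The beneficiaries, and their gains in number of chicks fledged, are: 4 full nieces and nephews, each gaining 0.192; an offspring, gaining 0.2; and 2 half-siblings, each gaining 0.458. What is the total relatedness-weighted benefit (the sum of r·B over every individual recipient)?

r to a full niece or nephew = 1/4 (full aunt/uncle↔niece/nephew: two paths of length 3 through the shared grandparent pair: r = 2·(1/2)^3 = 1/4).
r to an offspring = 0.5 (one parent–offspring link: r = (1/2)^1 = 1/2).
r to a half-sibling = 1/4 (half-sibs share one parent — one path of length 2: r = (1/2)^2 = 1/4).
Summing one r·B term per recipient: 4·0.25·0.192 + 1·0.5·0.2 + 2·0.25·0.458 = 0.521.

0.521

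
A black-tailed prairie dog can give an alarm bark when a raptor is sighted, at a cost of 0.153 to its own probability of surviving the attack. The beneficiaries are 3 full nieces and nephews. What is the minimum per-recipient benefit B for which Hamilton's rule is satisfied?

r to a full niece or nephew = 1/4 (full aunt/uncle↔niece/nephew: two paths of length 3 through the shared grandparent pair: r = 2·(1/2)^3 = 1/4).
Hamilton's rule with n recipients of equal r: n·r·B > C, so B > C/(n·r) = 0.153/(3·0.25) = 0.204.

0.204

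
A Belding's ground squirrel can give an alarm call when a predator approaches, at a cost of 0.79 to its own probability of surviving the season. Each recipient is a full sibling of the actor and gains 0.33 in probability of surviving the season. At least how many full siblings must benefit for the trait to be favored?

r to a full sibling = 0.5 (full sibs share both parents — two paths of length 2: r = 2·(1/2)^2 = 1/2).
Hamilton's rule: n·r·B > C  ⇒  n > C/(r·B) = 0.79/(0.5·0.33) = 4.788.
The smallest integer exceeding 4.788 is 5.

5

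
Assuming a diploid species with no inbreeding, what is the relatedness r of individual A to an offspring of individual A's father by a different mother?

Each parent–offspring link contributes a factor of 1/2, and independent paths through distinct common ancestors add.
Half-sibs share one parent — one path of length 2: r = (1/2)^2 = 1/4.

0.25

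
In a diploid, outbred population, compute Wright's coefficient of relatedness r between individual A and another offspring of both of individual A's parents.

Each parent–offspring link contributes a factor of 1/2, and independent paths through distinct common ancestors add.
Full sibs share both parents — two paths of length 2: r = 2·(1/2)^2 = 1/2.

0.5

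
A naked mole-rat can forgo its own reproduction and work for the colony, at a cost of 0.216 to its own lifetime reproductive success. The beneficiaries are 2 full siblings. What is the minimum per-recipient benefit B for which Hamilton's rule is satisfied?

0.216

r to a full sibling = 1/2 (full sibs share both parents — two paths of length 2: r = 2·(1/2)^2 = 1/2).
Hamilton's rule with n recipients of equal r: n·r·B > C, so B > C/(n·r) = 0.216/(2·0.5) = 0.216.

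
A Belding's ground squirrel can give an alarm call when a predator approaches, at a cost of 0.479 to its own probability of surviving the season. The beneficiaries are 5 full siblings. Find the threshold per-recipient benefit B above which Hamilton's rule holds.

0.1916

r to a full sibling = 0.5 (full sibs share both parents — two paths of length 2: r = 2·(1/2)^2 = 1/2).
Hamilton's rule with n recipients of equal r: n·r·B > C, so B > C/(n·r) = 0.479/(5·0.5) = 0.1916.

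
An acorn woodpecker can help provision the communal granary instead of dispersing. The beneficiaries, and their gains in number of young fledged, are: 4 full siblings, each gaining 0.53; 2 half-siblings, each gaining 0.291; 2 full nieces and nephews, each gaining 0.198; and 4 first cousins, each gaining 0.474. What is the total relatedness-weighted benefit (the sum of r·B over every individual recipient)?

r to a full sibling = 1/2 (full sibs share both parents — two paths of length 2: r = 2·(1/2)^2 = 1/2).
r to a half-sibling = 1/4 (half-sibs share one parent — one path of length 2: r = (1/2)^2 = 1/4).
r to a full niece or nephew = 0.25 (full aunt/uncle↔niece/nephew: two paths of length 3 through the shared grandparent pair: r = 2·(1/2)^3 = 1/4).
r to a first cousin = 0.125 (first cousins share one grandparent pair — two paths of length 4: r = 2·(1/2)^4 = 1/8).
Summing one r·B term per recipient: 4·0.5·0.53 + 2·0.25·0.291 + 2·0.25·0.198 + 4·0.125·0.474 = 1.5415.

1.5415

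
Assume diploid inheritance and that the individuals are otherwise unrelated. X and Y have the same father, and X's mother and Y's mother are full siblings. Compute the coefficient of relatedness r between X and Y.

0.375

Wright's path rule: contributions from independent ancestry routes add.
X and Y are related in two ways: half-sibs through their shared father (r = 1/4) and first cousins through their mothers (r = 1/8).
r = 1/4 + 1/8 = 0.375.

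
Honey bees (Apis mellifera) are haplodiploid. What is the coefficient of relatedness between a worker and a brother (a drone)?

Her haploid brother carries none of their father's genes and a random half of their mother's genome; that half matches the maternal half of her own genome with probability 1/2: r = 1/2 · 1/2 = 1/4.

0.25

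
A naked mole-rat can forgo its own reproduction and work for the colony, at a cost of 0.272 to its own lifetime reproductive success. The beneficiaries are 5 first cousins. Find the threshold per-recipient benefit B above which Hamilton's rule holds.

r to a first cousin = 0.125 (first cousins share one grandparent pair — two paths of length 4: r = 2·(1/2)^4 = 1/8).
Hamilton's rule with n recipients of equal r: n·r·B > C, so B > C/(n·r) = 0.272/(5·0.125) = 0.4352.

0.4352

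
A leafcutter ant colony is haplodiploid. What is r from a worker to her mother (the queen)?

One meiotic link between diploid queen and diploid daughter: r = 1/2.

0.5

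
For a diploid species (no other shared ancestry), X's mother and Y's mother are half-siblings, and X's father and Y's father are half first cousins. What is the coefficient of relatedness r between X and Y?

0.078125

Relatedness sums over independent paths through distinct common ancestors.
X and Y are related in two ways: half first cousins through their mothers (r = 1/16) and half second cousins through their fathers (r = 1/64).
r = 1/16 + 1/64 = 0.078125.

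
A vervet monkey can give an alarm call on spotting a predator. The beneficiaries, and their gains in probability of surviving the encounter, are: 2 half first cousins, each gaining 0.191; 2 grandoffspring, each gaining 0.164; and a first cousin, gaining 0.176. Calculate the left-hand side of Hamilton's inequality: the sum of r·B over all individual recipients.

0.127875

r to a half first cousin = 0.0625 (half first cousins share one grandparent — one path of length 4: r = (1/2)^4 = 1/16).
r to a grandoffspring = 1/4 (two parent–offspring links: r = (1/2)^2 = 1/4).
r to a first cousin = 0.125 (first cousins share one grandparent pair — two paths of length 4: r = 2·(1/2)^4 = 1/8).
Summing one r·B term per recipient: 2·0.0625·0.191 + 2·0.25·0.164 + 1·0.125·0.176 = 0.127875.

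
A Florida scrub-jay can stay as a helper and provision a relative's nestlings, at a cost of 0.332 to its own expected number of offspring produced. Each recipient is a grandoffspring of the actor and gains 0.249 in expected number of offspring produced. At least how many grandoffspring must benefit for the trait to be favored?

6

r to a grandoffspring = 1/4 (two parent–offspring links: r = (1/2)^2 = 1/4).
Hamilton's rule: n·r·B > C  ⇒  n > C/(r·B) = 0.332/(0.25·0.249) = 5.333.
The smallest integer exceeding 5.333 is 6.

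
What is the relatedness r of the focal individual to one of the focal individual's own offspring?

Each parent–offspring link contributes a factor of 1/2, and independent paths through distinct common ancestors add.
One parent–offspring link: r = (1/2)^1 = 1/2.

0.5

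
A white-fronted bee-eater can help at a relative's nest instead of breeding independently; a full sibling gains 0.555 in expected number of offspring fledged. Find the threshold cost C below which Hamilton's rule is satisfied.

0.2775

r to a full sibling = 0.5 (full sibs share both parents — two paths of length 2: r = 2·(1/2)^2 = 1/2).
Hamilton's rule: n·r·B > C, so the trait is favored while C < n·r·B = 1·0.5·0.555 = 0.2775.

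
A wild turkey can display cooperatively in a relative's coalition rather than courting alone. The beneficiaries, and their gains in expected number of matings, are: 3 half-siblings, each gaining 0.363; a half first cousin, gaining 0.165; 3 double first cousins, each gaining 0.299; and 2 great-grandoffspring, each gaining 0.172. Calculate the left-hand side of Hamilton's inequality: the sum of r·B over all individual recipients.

r to a half-sibling = 1/4 (half-sibs share one parent — one path of length 2: r = (1/2)^2 = 1/4).
r to a half first cousin = 1/16 (half first cousins share one grandparent — one path of length 4: r = (1/2)^4 = 1/16).
r to a double first cousin = 0.25 (double first cousins share both grandparent pairs — four paths of length 4: r = 4·(1/2)^4 = 1/4).
r to a great-grandoffspring = 1/8 (three parent–offspring links: r = (1/2)^3 = 1/8).
Summing one r·B term per recipient: 3·0.25·0.363 + 1·0.0625·0.165 + 3·0.25·0.299 + 2·0.125·0.172 = 0.5498125.

0.5498125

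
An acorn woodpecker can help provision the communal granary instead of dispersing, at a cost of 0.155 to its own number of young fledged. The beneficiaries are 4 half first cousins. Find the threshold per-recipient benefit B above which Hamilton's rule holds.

r to a half first cousin = 0.0625 (half first cousins share one grandparent — one path of length 4: r = (1/2)^4 = 1/16).
Hamilton's rule with n recipients of equal r: n·r·B > C, so B > C/(n·r) = 0.155/(4·0.0625) = 0.62.

0.62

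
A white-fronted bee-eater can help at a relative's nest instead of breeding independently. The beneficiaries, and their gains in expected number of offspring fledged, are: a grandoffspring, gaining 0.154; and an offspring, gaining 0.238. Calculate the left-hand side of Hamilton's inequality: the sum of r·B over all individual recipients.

0.1575

r to a grandoffspring = 1/4 (two parent–offspring links: r = (1/2)^2 = 1/4).
r to an offspring = 1/2 (one parent–offspring link: r = (1/2)^1 = 1/2).
Summing one r·B term per recipient: 1·0.25·0.154 + 1·0.5·0.238 = 0.1575.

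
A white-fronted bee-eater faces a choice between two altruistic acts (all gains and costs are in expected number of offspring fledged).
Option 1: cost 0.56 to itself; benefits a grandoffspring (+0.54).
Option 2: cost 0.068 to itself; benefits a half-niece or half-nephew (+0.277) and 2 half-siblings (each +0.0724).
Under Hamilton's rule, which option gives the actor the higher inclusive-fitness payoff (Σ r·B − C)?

Option 1: r to a grandoffspring = 0.25.
Option 1: Σ r·B − C = (1·0.25·0.54) − 0.56 = -0.425.
Option 2: r to a half-niece or half-nephew = 0.125.
Option 2: r to a half-sibling = 0.25.
Option 2: Σ r·B − C = (1·0.125·0.277 + 2·0.25·0.0724) − 0.068 = 0.002825.
Option 2 has the higher net inclusive-fitness payoff.

Option 2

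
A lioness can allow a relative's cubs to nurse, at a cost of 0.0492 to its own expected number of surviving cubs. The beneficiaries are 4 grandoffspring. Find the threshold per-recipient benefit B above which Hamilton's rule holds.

r to a grandoffspring = 1/4 (two parent–offspring links: r = (1/2)^2 = 1/4).
Hamilton's rule with n recipients of equal r: n·r·B > C, so B > C/(n·r) = 0.0492/(4·0.25) = 0.0492.

0.0492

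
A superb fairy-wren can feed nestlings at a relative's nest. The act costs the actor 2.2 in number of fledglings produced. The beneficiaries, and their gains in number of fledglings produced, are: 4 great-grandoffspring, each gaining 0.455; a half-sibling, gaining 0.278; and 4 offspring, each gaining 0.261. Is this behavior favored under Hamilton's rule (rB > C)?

No

Hamilton's rule: the trait is favored when the sum of r·B over every recipient exceeds the actor's cost C.
r to a great-grandoffspring = 0.125 (three parent–offspring links: r = (1/2)^3 = 1/8).
r to a half-sibling = 0.25 (half-sibs share one parent — one path of length 2: r = (1/2)^2 = 1/4).
r to an offspring = 0.5 (one parent–offspring link: r = (1/2)^1 = 1/2).
Summing one r·B term per recipient: 4·0.125·0.455 + 1·0.25·0.278 + 4·0.5·0.261 = 0.819.
0.819 < 2.2: the indirect benefit is less than the cost.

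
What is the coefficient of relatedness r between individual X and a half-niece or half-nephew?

0.125

Each parent–offspring link contributes a factor of 1/2, and independent paths through distinct common ancestors add.
Half-aunt/uncle↔niece/nephew: one path of length 3: r = (1/2)^3 = 1/8.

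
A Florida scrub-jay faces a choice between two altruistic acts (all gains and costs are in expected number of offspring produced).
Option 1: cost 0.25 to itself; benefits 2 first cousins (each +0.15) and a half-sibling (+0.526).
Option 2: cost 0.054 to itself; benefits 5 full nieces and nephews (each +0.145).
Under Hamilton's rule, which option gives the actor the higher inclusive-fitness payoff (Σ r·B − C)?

Option 2

Option 1: r to a first cousin = 0.125.
Option 1: r to a half-sibling = 0.25.
Option 1: Σ r·B − C = (2·0.125·0.15 + 1·0.25·0.526) − 0.25 = -0.081.
Option 2: r to a full niece or nephew = 0.25.
Option 2: Σ r·B − C = (5·0.25·0.145) − 0.054 = 0.12725.
Option 2 has the higher net inclusive-fitness payoff.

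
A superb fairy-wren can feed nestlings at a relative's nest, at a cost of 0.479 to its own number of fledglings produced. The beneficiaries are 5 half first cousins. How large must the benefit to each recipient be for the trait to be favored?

r to a half first cousin = 0.0625 (half first cousins share one grandparent — one path of length 4: r = (1/2)^4 = 1/16).
Hamilton's rule with n recipients of equal r: n·r·B > C, so B > C/(n·r) = 0.479/(5·0.0625) = 1.5328.

1.5328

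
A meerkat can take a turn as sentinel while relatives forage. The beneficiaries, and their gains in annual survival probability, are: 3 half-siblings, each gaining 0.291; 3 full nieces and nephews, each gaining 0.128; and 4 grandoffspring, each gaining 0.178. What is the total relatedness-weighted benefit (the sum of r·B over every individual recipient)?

r to a half-sibling = 0.25 (half-sibs share one parent — one path of length 2: r = (1/2)^2 = 1/4).
r to a full niece or nephew = 0.25 (full aunt/uncle↔niece/nephew: two paths of length 3 through the shared grandparent pair: r = 2·(1/2)^3 = 1/4).
r to a grandoffspring = 0.25 (two parent–offspring links: r = (1/2)^2 = 1/4).
Summing one r·B term per recipient: 3·0.25·0.291 + 3·0.25·0.128 + 4·0.25·0.178 = 0.49225.

0.49225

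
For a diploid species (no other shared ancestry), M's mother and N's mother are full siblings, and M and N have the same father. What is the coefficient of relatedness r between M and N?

Independent pedigree routes through distinct common ancestors add.
M and N are related in two ways: first cousins through their mothers (r = 1/8) and half-sibs through their shared father (r = 1/4).
r = 1/8 + 1/4 = 0.375.

0.375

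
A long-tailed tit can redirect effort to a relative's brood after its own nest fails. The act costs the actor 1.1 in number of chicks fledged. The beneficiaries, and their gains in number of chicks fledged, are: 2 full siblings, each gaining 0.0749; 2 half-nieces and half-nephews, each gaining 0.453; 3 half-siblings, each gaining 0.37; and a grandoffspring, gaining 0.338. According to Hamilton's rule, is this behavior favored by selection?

Hamilton's rule: the trait is favored when the sum of r·B over every recipient exceeds the actor's cost C.
r to a full sibling = 0.5 (full sibs share both parents — two paths of length 2: r = 2·(1/2)^2 = 1/2).
r to a half-niece or half-nephew = 0.125 (half-aunt/uncle↔niece/nephew: one path of length 3: r = (1/2)^3 = 1/8).
r to a half-sibling = 0.25 (half-sibs share one parent — one path of length 2: r = (1/2)^2 = 1/4).
r to a grandoffspring = 0.25 (two parent–offspring links: r = (1/2)^2 = 1/4).
Summing one r·B term per recipient: 2·0.5·0.0749 + 2·0.125·0.453 + 3·0.25·0.37 + 1·0.25·0.338 = 0.55015.
0.55015 < 1.1: the indirect benefit is less than the cost.

No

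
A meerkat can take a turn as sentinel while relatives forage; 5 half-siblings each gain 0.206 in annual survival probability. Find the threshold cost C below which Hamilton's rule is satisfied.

0.2575

r to a half-sibling = 0.25 (half-sibs share one parent — one path of length 2: r = (1/2)^2 = 1/4).
Hamilton's rule: n·r·B > C, so the trait is favored while C < n·r·B = 5·0.25·0.206 = 0.2575.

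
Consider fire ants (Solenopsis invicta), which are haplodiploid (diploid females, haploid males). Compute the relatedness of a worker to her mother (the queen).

0.5

One meiotic link between diploid queen and diploid daughter: r = 1/2.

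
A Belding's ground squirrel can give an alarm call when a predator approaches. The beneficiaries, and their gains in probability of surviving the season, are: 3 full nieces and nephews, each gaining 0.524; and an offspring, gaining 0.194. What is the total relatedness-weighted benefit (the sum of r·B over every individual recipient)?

r to a full niece or nephew = 1/4 (full aunt/uncle↔niece/nephew: two paths of length 3 through the shared grandparent pair: r = 2·(1/2)^3 = 1/4).
r to an offspring = 0.5 (one parent–offspring link: r = (1/2)^1 = 1/2).
Summing one r·B term per recipient: 3·0.25·0.524 + 1·0.5·0.194 = 0.49.

0.49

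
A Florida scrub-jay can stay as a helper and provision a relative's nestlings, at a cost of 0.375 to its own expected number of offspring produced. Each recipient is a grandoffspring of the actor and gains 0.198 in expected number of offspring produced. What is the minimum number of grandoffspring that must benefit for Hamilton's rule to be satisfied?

r to a grandoffspring = 1/4 (two parent–offspring links: r = (1/2)^2 = 1/4).
Hamilton's rule: n·r·B > C  ⇒  n > C/(r·B) = 0.375/(0.25·0.198) = 7.576.
The smallest integer exceeding 7.576 is 8.

8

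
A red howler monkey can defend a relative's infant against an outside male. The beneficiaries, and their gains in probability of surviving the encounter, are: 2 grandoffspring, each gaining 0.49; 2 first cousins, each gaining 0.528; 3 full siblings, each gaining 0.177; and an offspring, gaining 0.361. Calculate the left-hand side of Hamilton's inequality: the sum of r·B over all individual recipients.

r to a grandoffspring = 1/4 (two parent–offspring links: r = (1/2)^2 = 1/4).
r to a first cousin = 0.125 (first cousins share one grandparent pair — two paths of length 4: r = 2·(1/2)^4 = 1/8).
r to a full sibling = 0.5 (full sibs share both parents — two paths of length 2: r = 2·(1/2)^2 = 1/2).
r to an offspring = 1/2 (one parent–offspring link: r = (1/2)^1 = 1/2).
Summing one r·B term per recipient: 2·0.25·0.49 + 2·0.125·0.528 + 3·0.5·0.177 + 1·0.5·0.361 = 0.823.

0.823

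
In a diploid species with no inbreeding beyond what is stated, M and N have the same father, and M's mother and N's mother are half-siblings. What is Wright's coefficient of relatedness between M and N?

Relatedness sums over independent paths through distinct common ancestors.
M and N are related in two ways: half-sibs through their shared father (r = 1/4) and half first cousins through their mothers (r = 1/16).
r = 1/4 + 1/16 = 5/16 = 0.3125.

0.3125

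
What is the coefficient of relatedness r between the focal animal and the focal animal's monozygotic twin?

Each parent–offspring link contributes a factor of 1/2, and independent paths through distinct common ancestors add.
Monozygotic twins share every allele identical by descent: r = 1.

1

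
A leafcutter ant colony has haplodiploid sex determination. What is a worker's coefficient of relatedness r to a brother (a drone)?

Her haploid brother carries none of their father's genes and a random half of their mother's genome; that half matches the maternal half of her own genome with probability 1/2: r = 1/2 · 1/2 = 1/4.

0.25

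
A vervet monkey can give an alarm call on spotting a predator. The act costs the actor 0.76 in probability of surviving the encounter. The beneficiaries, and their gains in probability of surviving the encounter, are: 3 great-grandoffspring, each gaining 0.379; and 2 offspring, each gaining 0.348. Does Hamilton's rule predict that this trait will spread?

No

Hamilton's rule: the trait is favored when the sum of r·B over every recipient exceeds the actor's cost C.
r to a great-grandoffspring = 1/8 (three parent–offspring links: r = (1/2)^3 = 1/8).
r to an offspring = 0.5 (one parent–offspring link: r = (1/2)^1 = 1/2).
Summing one r·B term per recipient: 3·0.125·0.379 + 2·0.5·0.348 = 0.490125.
0.490125 < 0.76: the indirect benefit is less than the cost.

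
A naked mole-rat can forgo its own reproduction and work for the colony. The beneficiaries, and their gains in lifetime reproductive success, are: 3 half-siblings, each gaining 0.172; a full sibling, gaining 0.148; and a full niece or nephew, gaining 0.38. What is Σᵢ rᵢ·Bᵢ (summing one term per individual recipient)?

r to a half-sibling = 1/4 (half-sibs share one parent — one path of length 2: r = (1/2)^2 = 1/4).
r to a full sibling = 0.5 (full sibs share both parents — two paths of length 2: r = 2·(1/2)^2 = 1/2).
r to a full niece or nephew = 0.25 (full aunt/uncle↔niece/nephew: two paths of length 3 through the shared grandparent pair: r = 2·(1/2)^3 = 1/4).
Summing one r·B term per recipient: 3·0.25·0.172 + 1·0.5·0.148 + 1·0.25·0.38 = 0.298.

0.298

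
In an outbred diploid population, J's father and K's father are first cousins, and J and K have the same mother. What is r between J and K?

Relatedness sums over independent paths through distinct common ancestors.
J and K are related in two ways: second cousins through their fathers (r = 1/32) and half-sibs through their shared mother (r = 1/4).
r = 1/32 + 1/4 = 9/32 = 0.28125.

0.28125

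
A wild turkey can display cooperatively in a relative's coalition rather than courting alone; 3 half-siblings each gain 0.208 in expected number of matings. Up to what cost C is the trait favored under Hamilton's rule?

0.156

r to a half-sibling = 1/4 (half-sibs share one parent — one path of length 2: r = (1/2)^2 = 1/4).
Hamilton's rule: n·r·B > C, so the trait is favored while C < n·r·B = 3·0.25·0.208 = 0.156.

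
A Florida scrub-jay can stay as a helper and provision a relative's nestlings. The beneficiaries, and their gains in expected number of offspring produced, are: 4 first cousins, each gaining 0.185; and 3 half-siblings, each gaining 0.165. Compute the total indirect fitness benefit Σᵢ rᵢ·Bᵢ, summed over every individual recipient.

0.21625

r to a first cousin = 1/8 (first cousins share one grandparent pair — two paths of length 4: r = 2·(1/2)^4 = 1/8).
r to a half-sibling = 0.25 (half-sibs share one parent — one path of length 2: r = (1/2)^2 = 1/4).
Summing one r·B term per recipient: 4·0.125·0.185 + 3·0.25·0.165 = 0.21625.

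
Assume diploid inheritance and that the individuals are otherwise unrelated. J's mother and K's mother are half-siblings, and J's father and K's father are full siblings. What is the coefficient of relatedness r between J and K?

Relatedness sums over independent paths through distinct common ancestors.
J and K are related in two ways: half first cousins through their mothers (r = 1/16) and first cousins through their fathers (r = 1/8).
r = 1/16 + 1/8 = 0.1875.

0.1875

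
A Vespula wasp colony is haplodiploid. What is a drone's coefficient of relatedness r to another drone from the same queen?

0.5

Haploid brothers each carry a random half of the queen's diploid genome, so on average they share half: r = 1/2.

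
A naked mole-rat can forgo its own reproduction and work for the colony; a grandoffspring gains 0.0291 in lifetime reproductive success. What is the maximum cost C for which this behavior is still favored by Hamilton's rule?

r to a grandoffspring = 0.25 (two parent–offspring links: r = (1/2)^2 = 1/4).
Hamilton's rule: n·r·B > C, so the trait is favored while C < n·r·B = 1·0.25·0.0291 = 0.007275.

0.007275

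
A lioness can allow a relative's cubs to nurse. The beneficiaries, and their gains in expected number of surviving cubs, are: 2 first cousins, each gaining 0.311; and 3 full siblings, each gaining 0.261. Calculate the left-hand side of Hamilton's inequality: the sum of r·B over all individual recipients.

0.46925

r to a first cousin = 0.125 (first cousins share one grandparent pair — two paths of length 4: r = 2·(1/2)^4 = 1/8).
r to a full sibling = 1/2 (full sibs share both parents — two paths of length 2: r = 2·(1/2)^2 = 1/2).
Summing one r·B term per recipient: 2·0.125·0.311 + 3·0.5·0.261 = 0.46925.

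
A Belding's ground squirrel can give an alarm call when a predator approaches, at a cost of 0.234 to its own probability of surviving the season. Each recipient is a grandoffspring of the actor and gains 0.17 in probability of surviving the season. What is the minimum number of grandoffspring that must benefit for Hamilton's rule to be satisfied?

r to a grandoffspring = 0.25 (two parent–offspring links: r = (1/2)^2 = 1/4).
Hamilton's rule: n·r·B > C  ⇒  n > C/(r·B) = 0.234/(0.25·0.17) = 5.506.
The smallest integer exceeding 5.506 is 6.

6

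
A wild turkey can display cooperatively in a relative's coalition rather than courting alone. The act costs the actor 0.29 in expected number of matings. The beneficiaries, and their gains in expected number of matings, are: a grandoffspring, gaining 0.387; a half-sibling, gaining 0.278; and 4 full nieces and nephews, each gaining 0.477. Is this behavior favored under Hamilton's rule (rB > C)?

Hamilton's rule: the trait is favored when the sum of r·B over every recipient exceeds the actor's cost C.
r to a grandoffspring = 1/4 (two parent–offspring links: r = (1/2)^2 = 1/4).
r to a half-sibling = 0.25 (half-sibs share one parent — one path of length 2: r = (1/2)^2 = 1/4).
r to a full niece or nephew = 1/4 (full aunt/uncle↔niece/nephew: two paths of length 3 through the shared grandparent pair: r = 2·(1/2)^3 = 1/4).
Summing one r·B term per recipient: 1·0.25·0.387 + 1·0.25·0.278 + 4·0.25·0.477 = 0.64325.
0.64325 > 0.29: the indirect benefit exceeds the cost.

Yes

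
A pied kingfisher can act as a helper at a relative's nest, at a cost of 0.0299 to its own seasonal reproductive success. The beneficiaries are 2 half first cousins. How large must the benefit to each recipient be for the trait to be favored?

0.2392

r to a half first cousin = 1/16 (half first cousins share one grandparent — one path of length 4: r = (1/2)^4 = 1/16).
Hamilton's rule with n recipients of equal r: n·r·B > C, so B > C/(n·r) = 0.0299/(2·0.0625) = 0.2392.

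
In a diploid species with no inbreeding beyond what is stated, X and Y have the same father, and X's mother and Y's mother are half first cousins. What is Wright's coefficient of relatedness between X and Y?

0.265625

With two independent routes of shared ancestry, r is the sum of the two contributions.
X and Y are related in two ways: half-sibs through their shared father (r = 1/4) and half second cousins through their mothers (r = 1/64).
r = 1/4 + 1/64 = 17/64 = 0.265625.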